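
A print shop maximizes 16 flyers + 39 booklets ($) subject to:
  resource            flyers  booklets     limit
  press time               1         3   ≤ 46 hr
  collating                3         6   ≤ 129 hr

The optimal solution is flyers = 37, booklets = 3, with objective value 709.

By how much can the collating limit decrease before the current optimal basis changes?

Binding constraints: press time, collating. The basis is B = [[1,3],[3,6]] with det -3.
Per unit decrease in collating, x* moves by d = (-1, 0.3333).
The basis stays optimal until flyers reaches 0; allowable decrease = 37 hr.

37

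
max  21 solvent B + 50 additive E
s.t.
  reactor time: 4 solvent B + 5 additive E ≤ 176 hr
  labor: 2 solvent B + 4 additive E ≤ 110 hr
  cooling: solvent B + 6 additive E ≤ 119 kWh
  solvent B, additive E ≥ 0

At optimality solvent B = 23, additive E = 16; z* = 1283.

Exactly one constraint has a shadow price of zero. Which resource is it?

reactor time: 172/176 (slack 4)
labor: 110/110 (binding)
cooling: 119/119 (binding)
By complementary slackness, a constraint with positive slack has shadow price 0 → reactor time.

reactor time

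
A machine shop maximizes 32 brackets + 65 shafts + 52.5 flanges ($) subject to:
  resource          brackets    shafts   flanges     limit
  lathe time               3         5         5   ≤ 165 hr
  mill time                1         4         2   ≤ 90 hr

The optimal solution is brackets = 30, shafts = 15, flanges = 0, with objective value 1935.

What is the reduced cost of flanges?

Both lathe time and mill time are binding at x*.
From A_Bᵀ y = c: 3·y_lathe time + 1·y_mill time = 32; 5·y_lathe time + 4·y_mill time = 65.
→ y_lathe time = 9 and y_mill time = 5.
Reduced cost of flanges: c₃ − yᵀa₃ = 52.5 − (9·5 + 5·2) = 52.5 − 55 = -2.5.

-2.5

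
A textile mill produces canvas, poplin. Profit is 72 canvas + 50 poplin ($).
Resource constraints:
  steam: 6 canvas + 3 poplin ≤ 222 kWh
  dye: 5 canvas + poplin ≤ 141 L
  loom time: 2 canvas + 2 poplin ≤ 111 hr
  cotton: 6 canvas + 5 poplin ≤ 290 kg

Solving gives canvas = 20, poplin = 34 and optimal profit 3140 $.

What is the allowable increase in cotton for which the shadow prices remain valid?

Binding constraints: steam, cotton. The basis is B = [[6,3],[6,5]] with det 12.
Per unit increase in cotton, x* moves by d = (-0.25, 0.5).
The basis stays optimal until loom time becomes binding; allowable increase = 6 kg.

6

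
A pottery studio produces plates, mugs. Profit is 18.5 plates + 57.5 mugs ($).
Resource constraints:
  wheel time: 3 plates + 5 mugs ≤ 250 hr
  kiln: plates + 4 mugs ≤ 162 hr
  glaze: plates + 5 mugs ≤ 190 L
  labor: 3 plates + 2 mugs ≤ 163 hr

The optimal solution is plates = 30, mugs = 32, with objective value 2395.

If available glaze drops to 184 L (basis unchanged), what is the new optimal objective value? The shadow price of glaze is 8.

Δb = -6, so new z* = 2395 + (8)·(-6) = 2395 − 48 = 2347.

2347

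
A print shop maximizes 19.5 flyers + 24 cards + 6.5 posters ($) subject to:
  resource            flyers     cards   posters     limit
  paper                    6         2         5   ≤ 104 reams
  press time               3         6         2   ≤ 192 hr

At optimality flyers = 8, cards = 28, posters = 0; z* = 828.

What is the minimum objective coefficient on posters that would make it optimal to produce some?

Check each constraint at x*: paper 104/104 (tight); press time 192/192 (tight).
The binding rows give the dual system: 6·y_paper + 3·y_press time = 19.5 and 2·y_paper + 6·y_press time = 24.
Solving: y_paper = 1.5, y_press time = 3.5.
posters enters the basis when its profit ≥ yᵀa₃ = 1.5·5 + 3.5·2 = 14.5.

14.5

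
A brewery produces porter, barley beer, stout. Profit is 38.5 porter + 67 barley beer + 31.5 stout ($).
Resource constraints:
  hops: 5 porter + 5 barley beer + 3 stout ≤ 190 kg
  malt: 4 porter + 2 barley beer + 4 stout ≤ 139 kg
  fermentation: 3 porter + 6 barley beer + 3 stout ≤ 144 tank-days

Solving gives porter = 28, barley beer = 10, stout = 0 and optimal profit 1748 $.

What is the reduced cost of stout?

-3

Check each constraint at x*: hops 190/190 (tight); malt 132/139 (slack 7); fermentation 144/144 (tight).
Since malt is not tight, its dual is 0.
The binding rows give the dual system: 5·y_hops + 3·y_fermentation = 38.5 and 5·y_hops + 6·y_fermentation = 67.
→ y_hops = 2 and y_fermentation = 9.5.
Reduced cost of stout: c₃ − yᵀa₃ = 31.5 − (2·3 + 9.5·3) = 31.5 − 34.5 = -3.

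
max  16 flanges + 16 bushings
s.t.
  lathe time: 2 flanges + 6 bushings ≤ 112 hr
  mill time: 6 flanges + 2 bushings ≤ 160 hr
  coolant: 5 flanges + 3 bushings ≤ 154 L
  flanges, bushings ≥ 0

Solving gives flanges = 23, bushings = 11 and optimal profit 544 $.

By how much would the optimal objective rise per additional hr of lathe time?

2

Binding: lathe time and mill time. Non-binding: coolant (6 unused).
By complementary slackness, y = 0 for the non-binding constraint.
From A_Bᵀ y = c: 2·y_lathe time + 6·y_mill time = 16; 6·y_lathe time + 2·y_mill time = 16.
Solving: y_lathe time = 2, y_mill time = 2.
Shadow price of lathe time = 2.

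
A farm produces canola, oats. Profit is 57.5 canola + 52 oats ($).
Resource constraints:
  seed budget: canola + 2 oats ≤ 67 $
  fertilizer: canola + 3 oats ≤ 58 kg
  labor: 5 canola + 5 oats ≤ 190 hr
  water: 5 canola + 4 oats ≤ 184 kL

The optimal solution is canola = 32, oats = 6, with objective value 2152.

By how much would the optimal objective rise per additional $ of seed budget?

0

Binding: labor and water. Non-binding: seed budget (23 unused), fertilizer (8 unused).
Slack constraints have shadow price 0 (complementary slackness).
From A_Bᵀ y = c: 5·y_labor + 5·y_water = 57.5; 5·y_labor + 4·y_water = 52.
→ y_labor = 6 and y_water = 5.5.
Shadow price of seed budget = 0.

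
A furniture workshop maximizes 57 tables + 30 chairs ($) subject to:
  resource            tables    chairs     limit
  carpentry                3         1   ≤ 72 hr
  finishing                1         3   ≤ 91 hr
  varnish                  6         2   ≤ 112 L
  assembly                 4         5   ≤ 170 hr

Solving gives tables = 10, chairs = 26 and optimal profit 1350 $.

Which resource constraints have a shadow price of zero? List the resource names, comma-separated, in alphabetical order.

carpentry: 56/72 (slack 16)
finishing: 88/91 (slack 3)
varnish: 112/112 (binding)
assembly: 170/170 (binding)
By complementary slackness, a constraint with positive slack has shadow price 0 → carpentry, finishing.

carpentry, finishing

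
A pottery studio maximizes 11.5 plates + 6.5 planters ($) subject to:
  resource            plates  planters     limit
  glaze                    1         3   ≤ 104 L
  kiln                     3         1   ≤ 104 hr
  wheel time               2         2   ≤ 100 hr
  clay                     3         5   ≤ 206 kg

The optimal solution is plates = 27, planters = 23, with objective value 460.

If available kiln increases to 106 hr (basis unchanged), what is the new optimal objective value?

At the optimum: glaze uses 96 of 104 (slack = 8); kiln uses 104 of 104 (binding); wheel time uses 100 of 100 (binding); clay uses 196 of 206 (slack = 10).
Since glaze, clay are not tight, their duals are 0.
From A_Bᵀ y = c: 3·y_kiln + 2·y_wheel time = 11.5; 1·y_kiln + 2·y_wheel time = 6.5.
→ y_kiln = 2.5 and y_wheel time = 2.
Δz = y_kiln·Δb = 2.5 × (2) = 5, so new z* = 460 + 5 = 465.

465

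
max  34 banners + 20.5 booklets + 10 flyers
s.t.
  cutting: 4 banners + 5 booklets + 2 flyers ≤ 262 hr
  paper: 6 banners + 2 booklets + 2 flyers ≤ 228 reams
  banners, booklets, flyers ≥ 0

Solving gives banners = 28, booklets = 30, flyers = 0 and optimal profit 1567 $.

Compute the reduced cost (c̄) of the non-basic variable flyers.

Check each constraint at x*: cutting 262/262 (tight); paper 228/228 (tight).
From A_Bᵀ y = c: 4·y_cutting + 6·y_paper = 34; 5·y_cutting + 2·y_paper = 20.5.
This yields shadow prices y_cutting = 2.5, y_paper = 4.
Reduced cost of flyers: c₃ − yᵀa₃ = 10 − (2.5·2 + 4·2) = 10 − 13 = -3.

-3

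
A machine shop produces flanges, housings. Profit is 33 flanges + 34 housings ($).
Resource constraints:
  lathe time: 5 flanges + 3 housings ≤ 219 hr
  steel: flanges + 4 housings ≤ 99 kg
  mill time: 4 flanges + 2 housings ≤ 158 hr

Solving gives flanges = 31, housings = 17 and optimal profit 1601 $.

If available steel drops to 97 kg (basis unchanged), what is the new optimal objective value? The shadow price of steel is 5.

1591

Δb = -2, so new z* = 1601 + (5)·(-2) = 1601 − 10 = 1591.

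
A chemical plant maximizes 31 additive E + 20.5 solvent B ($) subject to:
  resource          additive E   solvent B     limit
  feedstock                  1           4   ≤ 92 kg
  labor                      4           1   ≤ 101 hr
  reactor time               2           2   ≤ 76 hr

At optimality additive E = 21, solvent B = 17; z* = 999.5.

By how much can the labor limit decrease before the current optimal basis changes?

Binding constraints: labor, reactor time. The basis is B = [[4,1],[2,2]] with det 6.
Per unit decrease in labor, x* moves by d = (-0.3333, 0.3333).
The basis stays optimal until feedstock becomes binding; allowable decrease = 3 hr.

3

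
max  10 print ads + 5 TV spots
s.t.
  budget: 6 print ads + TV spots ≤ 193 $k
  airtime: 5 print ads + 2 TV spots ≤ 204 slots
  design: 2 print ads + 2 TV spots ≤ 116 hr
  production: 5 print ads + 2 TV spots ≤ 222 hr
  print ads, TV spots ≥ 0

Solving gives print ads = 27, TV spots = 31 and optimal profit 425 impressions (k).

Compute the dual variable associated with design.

2

Check each constraint at x*: budget 193/193 (tight); airtime 197/204 (slack 7); design 116/116 (tight); production 197/222 (slack 25).
Since airtime, production are not tight, their duals are 0.
Dual feasibility on the basic columns requires 6·y_budget + 2·y_design = 10, 1·y_budget + 2·y_design = 5.
Solving: y_budget = 1, y_design = 2.
Shadow price of design = 2.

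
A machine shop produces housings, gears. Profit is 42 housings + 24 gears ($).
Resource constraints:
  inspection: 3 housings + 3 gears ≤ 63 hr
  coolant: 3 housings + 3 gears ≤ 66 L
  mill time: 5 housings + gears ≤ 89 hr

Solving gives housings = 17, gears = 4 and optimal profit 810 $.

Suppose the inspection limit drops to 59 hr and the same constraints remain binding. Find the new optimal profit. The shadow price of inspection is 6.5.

Δb = -4, so new z* = 810 + (6.5)·(-4) = 810 − 26 = 784.

784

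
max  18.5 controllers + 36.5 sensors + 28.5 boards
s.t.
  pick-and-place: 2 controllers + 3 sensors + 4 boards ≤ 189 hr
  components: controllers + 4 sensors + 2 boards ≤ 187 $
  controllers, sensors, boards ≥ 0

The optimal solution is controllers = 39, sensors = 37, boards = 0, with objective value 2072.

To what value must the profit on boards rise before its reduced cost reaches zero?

37

At the optimum: pick-and-place uses 189 of 189 (binding); components uses 187 of 187 (binding).
Dual feasibility on the basic columns requires 2·y_pick-and-place + 1·y_components = 18.5, 3·y_pick-and-place + 4·y_components = 36.5.
Solving: y_pick-and-place = 7.5, y_components = 3.5.
boards enters the basis when its profit ≥ yᵀa₃ = 7.5·4 + 3.5·2 = 37.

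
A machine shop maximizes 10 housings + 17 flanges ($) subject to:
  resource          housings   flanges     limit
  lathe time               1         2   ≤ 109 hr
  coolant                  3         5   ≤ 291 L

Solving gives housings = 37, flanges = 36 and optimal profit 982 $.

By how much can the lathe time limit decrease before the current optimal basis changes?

Binding constraints: lathe time, coolant. The basis is B = [[1,2],[3,5]] with det -1.
Per unit decrease in lathe time, x* moves by d = (5, -3).
The basis stays optimal until flanges reaches 0; allowable decrease = 12 hr.

12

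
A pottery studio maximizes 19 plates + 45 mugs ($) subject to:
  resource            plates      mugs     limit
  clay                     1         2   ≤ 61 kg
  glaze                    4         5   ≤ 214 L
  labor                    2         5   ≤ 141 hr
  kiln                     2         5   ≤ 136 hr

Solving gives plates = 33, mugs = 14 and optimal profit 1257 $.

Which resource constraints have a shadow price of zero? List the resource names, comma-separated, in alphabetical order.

clay: 61/61 (binding)
glaze: 202/214 (slack 12)
labor: 136/141 (slack 5)
kiln: 136/136 (binding)
By complementary slackness, a constraint with positive slack has shadow price 0 → glaze, labor.

glaze, labor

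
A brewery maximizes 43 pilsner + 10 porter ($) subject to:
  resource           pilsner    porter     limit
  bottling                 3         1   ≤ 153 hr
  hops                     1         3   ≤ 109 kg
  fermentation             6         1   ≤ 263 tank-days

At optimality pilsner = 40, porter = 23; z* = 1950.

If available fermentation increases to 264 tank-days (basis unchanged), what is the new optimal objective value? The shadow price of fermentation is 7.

1957

Δb = 1, so new z* = 1950 + (7)·(1) = 1950 + 7 = 1957.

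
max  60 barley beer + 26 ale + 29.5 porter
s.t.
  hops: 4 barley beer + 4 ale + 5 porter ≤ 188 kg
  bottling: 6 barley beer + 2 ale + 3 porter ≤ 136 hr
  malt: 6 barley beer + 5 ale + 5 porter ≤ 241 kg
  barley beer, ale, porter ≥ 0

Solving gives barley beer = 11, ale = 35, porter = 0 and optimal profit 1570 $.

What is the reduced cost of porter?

-4.5

At the optimum: hops uses 184 of 188 (slack = 4); bottling uses 136 of 136 (binding); malt uses 241 of 241 (binding).
Since hops is not tight, its dual is 0.
The binding rows give the dual system: 6·y_bottling + 6·y_malt = 60 and 2·y_bottling + 5·y_malt = 26.
This yields shadow prices y_bottling = 8, y_malt = 2.
Reduced cost of porter: c₃ − yᵀa₃ = 29.5 − (8·3 + 2·5) = 29.5 − 34 = -4.5.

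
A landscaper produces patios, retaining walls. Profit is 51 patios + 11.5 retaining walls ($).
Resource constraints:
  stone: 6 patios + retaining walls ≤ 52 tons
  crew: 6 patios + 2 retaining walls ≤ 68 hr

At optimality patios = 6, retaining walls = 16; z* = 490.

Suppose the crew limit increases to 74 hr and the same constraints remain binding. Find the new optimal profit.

Check each constraint at x*: stone 52/52 (tight); crew 68/68 (tight).
Dual feasibility on the basic columns requires 6·y_stone + 6·y_crew = 51, 1·y_stone + 2·y_crew = 11.5.
This yields shadow prices y_stone = 5.5, y_crew = 3.
Δz = y_crew·Δb = 3 × (6) = 18, so new z* = 490 + 18 = 508.

508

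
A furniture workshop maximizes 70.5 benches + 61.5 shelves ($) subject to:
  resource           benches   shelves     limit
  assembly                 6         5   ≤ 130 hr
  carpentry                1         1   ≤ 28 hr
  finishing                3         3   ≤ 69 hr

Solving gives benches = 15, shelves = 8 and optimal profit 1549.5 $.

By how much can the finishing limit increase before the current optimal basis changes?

9

Binding constraints: assembly, finishing. The basis is B = [[6,5],[3,3]] with det 3.
Per unit increase in finishing, x* moves by d = (-1.6667, 2).
The basis stays optimal until benches reaches 0; allowable increase = 9 hr.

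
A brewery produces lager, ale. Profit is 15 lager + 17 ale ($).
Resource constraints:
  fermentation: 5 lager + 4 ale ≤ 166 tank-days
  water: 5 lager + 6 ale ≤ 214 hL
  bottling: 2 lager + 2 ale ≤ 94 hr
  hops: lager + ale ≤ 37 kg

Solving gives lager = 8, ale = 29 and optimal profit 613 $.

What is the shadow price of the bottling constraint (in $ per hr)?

0

At the optimum: fermentation uses 156 of 166 (slack = 10); water uses 214 of 214 (binding); bottling uses 74 of 94 (slack = 20); hops uses 37 of 37 (binding).
By complementary slackness, y = 0 for the non-binding constraints.
Dual feasibility on the basic columns requires 5·y_water + 1·y_hops = 15, 6·y_water + 1·y_hops = 17.
This yields shadow prices y_water = 2, y_hops = 5.
Shadow price of bottling = 0.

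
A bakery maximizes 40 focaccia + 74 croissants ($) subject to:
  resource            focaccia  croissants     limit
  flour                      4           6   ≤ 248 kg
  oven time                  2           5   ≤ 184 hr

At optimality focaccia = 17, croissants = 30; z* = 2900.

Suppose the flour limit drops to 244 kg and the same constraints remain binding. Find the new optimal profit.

Check each constraint at x*: flour 248/248 (tight); oven time 184/184 (tight).
The binding rows give the dual system: 4·y_flour + 2·y_oven time = 40 and 6·y_flour + 5·y_oven time = 74.
This yields shadow prices y_flour = 6.5, y_oven time = 7.
Δz = y_flour·Δb = 6.5 × (-4) = -26, so new z* = 2900 − 26 = 2874.

2874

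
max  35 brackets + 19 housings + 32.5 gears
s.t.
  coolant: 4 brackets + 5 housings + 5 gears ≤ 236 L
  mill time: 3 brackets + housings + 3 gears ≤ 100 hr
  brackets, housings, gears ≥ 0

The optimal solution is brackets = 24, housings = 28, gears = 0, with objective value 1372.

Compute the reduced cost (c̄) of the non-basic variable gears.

At the optimum: coolant uses 236 of 236 (binding); mill time uses 100 of 100 (binding).
From A_Bᵀ y = c: 4·y_coolant + 3·y_mill time = 35; 5·y_coolant + 1·y_mill time = 19.
This yields shadow prices y_coolant = 2, y_mill time = 9.
Reduced cost of gears: c₃ − yᵀa₃ = 32.5 − (2·5 + 9·3) = 32.5 − 37 = -4.5.

-4.5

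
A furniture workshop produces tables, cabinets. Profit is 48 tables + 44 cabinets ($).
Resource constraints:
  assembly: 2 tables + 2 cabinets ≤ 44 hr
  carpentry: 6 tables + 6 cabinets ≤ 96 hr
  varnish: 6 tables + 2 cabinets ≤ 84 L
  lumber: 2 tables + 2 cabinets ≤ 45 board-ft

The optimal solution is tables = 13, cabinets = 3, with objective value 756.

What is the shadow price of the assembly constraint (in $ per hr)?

Check each constraint at x*: assembly 32/44 (slack 12); carpentry 96/96 (tight); varnish 84/84 (tight); lumber 32/45 (slack 13).
Slack constraints have shadow price 0 (complementary slackness).
Dual feasibility on the basic columns requires 6·y_carpentry + 6·y_varnish = 48, 6·y_carpentry + 2·y_varnish = 44.
Solving: y_carpentry = 7, y_varnish = 1.
Shadow price of assembly = 0.

0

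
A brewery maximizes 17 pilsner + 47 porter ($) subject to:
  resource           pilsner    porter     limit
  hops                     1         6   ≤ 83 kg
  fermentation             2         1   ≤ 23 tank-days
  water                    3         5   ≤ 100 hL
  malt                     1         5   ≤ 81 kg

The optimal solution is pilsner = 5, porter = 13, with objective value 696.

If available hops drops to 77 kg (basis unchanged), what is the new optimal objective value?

654

At the optimum: hops uses 83 of 83 (binding); fermentation uses 23 of 23 (binding); water uses 80 of 100 (slack = 20); malt uses 70 of 81 (slack = 11).
Slack constraints have shadow price 0 (complementary slackness).
From A_Bᵀ y = c: 1·y_hops + 2·y_fermentation = 17; 6·y_hops + 1·y_fermentation = 47.
This yields shadow prices y_hops = 7, y_fermentation = 5.
Δz = y_hops·Δb = 7 × (-6) = -42, so new z* = 696 − 42 = 654.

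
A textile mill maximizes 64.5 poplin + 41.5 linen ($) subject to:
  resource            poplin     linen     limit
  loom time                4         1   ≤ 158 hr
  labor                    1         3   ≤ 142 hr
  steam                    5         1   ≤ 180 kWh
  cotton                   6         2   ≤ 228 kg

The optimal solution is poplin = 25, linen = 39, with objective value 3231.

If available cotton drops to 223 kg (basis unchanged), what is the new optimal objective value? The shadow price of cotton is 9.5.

3183.5

Δb = -5, so new z* = 3231 + (9.5)·(-5) = 3231 − 47.5 = 3183.5.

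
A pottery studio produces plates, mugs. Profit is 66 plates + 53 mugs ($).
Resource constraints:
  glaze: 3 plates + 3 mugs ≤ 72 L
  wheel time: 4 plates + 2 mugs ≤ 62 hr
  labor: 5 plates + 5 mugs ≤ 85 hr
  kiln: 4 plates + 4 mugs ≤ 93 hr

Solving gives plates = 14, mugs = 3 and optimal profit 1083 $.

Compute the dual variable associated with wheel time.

6.5

Check each constraint at x*: glaze 51/72 (slack 21); wheel time 62/62 (tight); labor 85/85 (tight); kiln 68/93 (slack 25).
Since glaze, kiln are not tight, their duals are 0.
From A_Bᵀ y = c: 4·y_wheel time + 5·y_labor = 66; 2·y_wheel time + 5·y_labor = 53.
Solving: y_wheel time = 6.5, y_labor = 8.
Shadow price of wheel time = 6.5.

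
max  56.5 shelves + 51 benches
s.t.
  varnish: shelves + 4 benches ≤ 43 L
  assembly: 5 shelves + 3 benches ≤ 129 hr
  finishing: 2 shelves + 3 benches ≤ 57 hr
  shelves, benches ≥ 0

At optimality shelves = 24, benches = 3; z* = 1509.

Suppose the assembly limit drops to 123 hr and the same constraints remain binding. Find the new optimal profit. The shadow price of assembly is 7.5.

1464

Δb = -6, so new z* = 1509 + (7.5)·(-6) = 1509 − 45 = 1464.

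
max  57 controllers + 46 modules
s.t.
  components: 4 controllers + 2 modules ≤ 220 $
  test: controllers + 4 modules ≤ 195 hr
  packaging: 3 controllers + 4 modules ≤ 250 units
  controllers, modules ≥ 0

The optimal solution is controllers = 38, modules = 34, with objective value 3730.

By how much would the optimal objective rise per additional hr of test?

0

At the optimum: components uses 220 of 220 (binding); test uses 174 of 195 (slack = 21); packaging uses 250 of 250 (binding).
Since test is not tight, its dual is 0.
Dual feasibility on the basic columns requires 4·y_components + 3·y_packaging = 57, 2·y_components + 4·y_packaging = 46.
Solving: y_components = 9, y_packaging = 7.
Shadow price of test = 0.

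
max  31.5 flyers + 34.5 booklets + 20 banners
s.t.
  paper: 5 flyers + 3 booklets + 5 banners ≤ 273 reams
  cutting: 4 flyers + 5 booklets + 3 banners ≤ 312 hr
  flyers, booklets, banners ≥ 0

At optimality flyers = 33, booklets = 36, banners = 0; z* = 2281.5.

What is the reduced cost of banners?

Check each constraint at x*: paper 273/273 (tight); cutting 312/312 (tight).
The binding rows give the dual system: 5·y_paper + 4·y_cutting = 31.5 and 3·y_paper + 5·y_cutting = 34.5.
Solving: y_paper = 1.5, y_cutting = 6.
Reduced cost of banners: c₃ − yᵀa₃ = 20 − (1.5·5 + 6·3) = 20 − 25.5 = -5.5.

-5.5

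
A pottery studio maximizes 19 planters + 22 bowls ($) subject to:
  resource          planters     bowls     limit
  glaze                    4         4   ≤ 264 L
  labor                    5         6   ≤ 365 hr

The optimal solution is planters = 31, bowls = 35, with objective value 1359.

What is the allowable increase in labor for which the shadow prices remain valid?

31

Binding constraints: glaze, labor. The basis is B = [[4,4],[5,6]] with det 4.
Per unit increase in labor, x* moves by d = (-1, 1).
The basis stays optimal until planters reaches 0; allowable increase = 31 hr.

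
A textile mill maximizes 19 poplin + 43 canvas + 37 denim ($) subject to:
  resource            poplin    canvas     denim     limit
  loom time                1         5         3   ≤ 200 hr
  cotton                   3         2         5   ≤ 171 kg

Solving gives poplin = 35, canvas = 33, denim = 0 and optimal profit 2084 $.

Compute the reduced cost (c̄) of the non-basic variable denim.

-4

At the optimum: loom time uses 200 of 200 (binding); cotton uses 171 of 171 (binding).
The binding rows give the dual system: 1·y_loom time + 3·y_cotton = 19 and 5·y_loom time + 2·y_cotton = 43.
This yields shadow prices y_loom time = 7, y_cotton = 4.
Reduced cost of denim: c₃ − yᵀa₃ = 37 − (7·3 + 4·5) = 37 − 41 = -4.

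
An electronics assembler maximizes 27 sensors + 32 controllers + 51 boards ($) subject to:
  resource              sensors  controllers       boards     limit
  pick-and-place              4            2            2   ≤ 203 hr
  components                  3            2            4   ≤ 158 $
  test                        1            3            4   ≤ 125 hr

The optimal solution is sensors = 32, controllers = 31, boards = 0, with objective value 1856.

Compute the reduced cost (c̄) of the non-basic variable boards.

Check each constraint at x*: pick-and-place 190/203 (slack 13); components 158/158 (tight); test 125/125 (tight).
Slack constraints have shadow price 0 (complementary slackness).
The binding rows give the dual system: 3·y_components + 1·y_test = 27 and 2·y_components + 3·y_test = 32.
This yields shadow prices y_components = 7, y_test = 6.
Reduced cost of boards: c₃ − yᵀa₃ = 51 − (7·4 + 6·4) = 51 − 52 = -1.

-1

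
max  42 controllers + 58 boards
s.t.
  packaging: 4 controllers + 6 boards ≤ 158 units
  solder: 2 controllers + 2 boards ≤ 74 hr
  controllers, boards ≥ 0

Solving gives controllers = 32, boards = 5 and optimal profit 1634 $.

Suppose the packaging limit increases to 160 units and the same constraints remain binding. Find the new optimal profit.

1650

At the optimum: packaging uses 158 of 158 (binding); solder uses 74 of 74 (binding).
Dual feasibility on the basic columns requires 4·y_packaging + 2·y_solder = 42, 6·y_packaging + 2·y_solder = 58.
Solving: y_packaging = 8, y_solder = 5.
Δz = y_packaging·Δb = 8 × (2) = 16, so new z* = 1634 + 16 = 1650.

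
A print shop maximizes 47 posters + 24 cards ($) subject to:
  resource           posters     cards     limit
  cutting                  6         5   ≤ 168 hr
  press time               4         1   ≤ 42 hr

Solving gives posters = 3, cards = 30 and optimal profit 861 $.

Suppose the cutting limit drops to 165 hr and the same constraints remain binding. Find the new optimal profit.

Check each constraint at x*: cutting 168/168 (tight); press time 42/42 (tight).
The binding rows give the dual system: 6·y_cutting + 4·y_press time = 47 and 5·y_cutting + 1·y_press time = 24.
This yields shadow prices y_cutting = 3.5, y_press time = 6.5.
Δz = y_cutting·Δb = 3.5 × (-3) = -10.5, so new z* = 861 − 10.5 = 850.5.

850.5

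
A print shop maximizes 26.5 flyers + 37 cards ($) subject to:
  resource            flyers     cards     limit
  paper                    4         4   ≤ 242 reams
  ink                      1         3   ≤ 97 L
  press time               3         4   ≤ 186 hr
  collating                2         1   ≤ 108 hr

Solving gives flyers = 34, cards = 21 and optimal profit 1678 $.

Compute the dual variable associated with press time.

8.5

Binding: ink and press time. Non-binding: paper (22 unused), collating (19 unused).
Slack constraints have shadow price 0 (complementary slackness).
From A_Bᵀ y = c: 1·y_ink + 3·y_press time = 26.5; 3·y_ink + 4·y_press time = 37.
This yields shadow prices y_ink = 1, y_press time = 8.5.
Shadow price of press time = 8.5.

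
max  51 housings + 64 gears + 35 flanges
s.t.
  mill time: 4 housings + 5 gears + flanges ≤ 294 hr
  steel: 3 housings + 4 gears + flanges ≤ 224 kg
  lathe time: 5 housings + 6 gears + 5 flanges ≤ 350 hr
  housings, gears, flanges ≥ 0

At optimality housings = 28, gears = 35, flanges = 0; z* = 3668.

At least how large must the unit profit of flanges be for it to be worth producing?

Check each constraint at x*: mill time 287/294 (slack 7); steel 224/224 (tight); lathe time 350/350 (tight).
Since mill time is not tight, its dual is 0.
From A_Bᵀ y = c: 3·y_steel + 5·y_lathe time = 51; 4·y_steel + 6·y_lathe time = 64.
Solving: y_steel = 7, y_lathe time = 6.
flanges enters the basis when its profit ≥ yᵀa₃ = 7·1 + 6·5 = 37.

37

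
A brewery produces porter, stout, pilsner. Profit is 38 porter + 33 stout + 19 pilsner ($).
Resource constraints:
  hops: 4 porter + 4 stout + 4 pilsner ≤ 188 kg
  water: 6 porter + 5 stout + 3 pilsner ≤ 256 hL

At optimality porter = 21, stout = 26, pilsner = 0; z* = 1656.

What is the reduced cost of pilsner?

Check each constraint at x*: hops 188/188 (tight); water 256/256 (tight).
The binding rows give the dual system: 4·y_hops + 6·y_water = 38 and 4·y_hops + 5·y_water = 33.
This yields shadow prices y_hops = 2, y_water = 5.
Reduced cost of pilsner: c₃ − yᵀa₃ = 19 − (2·4 + 5·3) = 19 − 23 = -4.

-4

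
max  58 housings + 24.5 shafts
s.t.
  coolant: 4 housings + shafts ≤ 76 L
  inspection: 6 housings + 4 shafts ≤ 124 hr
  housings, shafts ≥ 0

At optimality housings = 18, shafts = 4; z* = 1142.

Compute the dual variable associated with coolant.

Both coolant and inspection are binding at x*.
From A_Bᵀ y = c: 4·y_coolant + 6·y_inspection = 58; 1·y_coolant + 4·y_inspection = 24.5.
This yields shadow prices y_coolant = 8.5, y_inspection = 4.
Shadow price of coolant = 8.5.

8.5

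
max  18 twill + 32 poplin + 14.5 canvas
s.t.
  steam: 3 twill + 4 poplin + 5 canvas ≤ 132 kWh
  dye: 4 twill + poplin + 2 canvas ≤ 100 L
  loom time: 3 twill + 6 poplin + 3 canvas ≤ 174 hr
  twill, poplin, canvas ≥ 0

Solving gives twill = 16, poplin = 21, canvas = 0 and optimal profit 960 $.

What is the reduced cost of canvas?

Binding: steam and loom time. Non-binding: dye (15 unused).
Slack constraints have shadow price 0 (complementary slackness).
From A_Bᵀ y = c: 3·y_steam + 3·y_loom time = 18; 4·y_steam + 6·y_loom time = 32.
→ y_steam = 2 and y_loom time = 4.
Reduced cost of canvas: c₃ − yᵀa₃ = 14.5 − (2·5 + 4·3) = 14.5 − 22 = -7.5.

-7.5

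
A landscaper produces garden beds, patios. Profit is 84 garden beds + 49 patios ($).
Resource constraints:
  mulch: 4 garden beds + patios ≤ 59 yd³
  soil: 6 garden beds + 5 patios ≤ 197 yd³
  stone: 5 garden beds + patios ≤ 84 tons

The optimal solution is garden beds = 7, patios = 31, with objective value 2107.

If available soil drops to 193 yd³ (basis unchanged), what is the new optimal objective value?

2075

At the optimum: mulch uses 59 of 59 (binding); soil uses 197 of 197 (binding); stone uses 66 of 84 (slack = 18).
By complementary slackness, y = 0 for the non-binding constraint.
The binding rows give the dual system: 4·y_mulch + 6·y_soil = 84 and 1·y_mulch + 5·y_soil = 49.
Solving: y_mulch = 9, y_soil = 8.
Δz = y_soil·Δb = 8 × (-4) = -32, so new z* = 2107 − 32 = 2075.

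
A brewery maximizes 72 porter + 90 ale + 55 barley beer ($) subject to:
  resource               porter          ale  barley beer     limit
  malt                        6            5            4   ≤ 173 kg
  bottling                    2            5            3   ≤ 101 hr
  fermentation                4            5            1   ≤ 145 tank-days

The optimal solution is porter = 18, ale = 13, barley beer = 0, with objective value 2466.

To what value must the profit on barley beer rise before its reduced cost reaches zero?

63

Check each constraint at x*: malt 173/173 (tight); bottling 101/101 (tight); fermentation 137/145 (slack 8).
Since fermentation is not tight, its dual is 0.
From A_Bᵀ y = c: 6·y_malt + 2·y_bottling = 72; 5·y_malt + 5·y_bottling = 90.
This yields shadow prices y_malt = 9, y_bottling = 9.
barley beer enters the basis when its profit ≥ yᵀa₃ = 9·4 + 9·3 = 63.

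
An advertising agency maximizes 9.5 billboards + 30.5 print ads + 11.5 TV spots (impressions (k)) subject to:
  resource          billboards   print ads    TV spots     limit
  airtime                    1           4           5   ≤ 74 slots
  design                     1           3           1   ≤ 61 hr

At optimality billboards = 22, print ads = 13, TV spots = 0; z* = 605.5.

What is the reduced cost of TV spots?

-6

Check each constraint at x*: airtime 74/74 (tight); design 61/61 (tight).
From A_Bᵀ y = c: 1·y_airtime + 1·y_design = 9.5; 4·y_airtime + 3·y_design = 30.5.
Solving: y_airtime = 2, y_design = 7.5.
Reduced cost of TV spots: c₃ − yᵀa₃ = 11.5 − (2·5 + 7.5·1) = 11.5 − 17.5 = -6.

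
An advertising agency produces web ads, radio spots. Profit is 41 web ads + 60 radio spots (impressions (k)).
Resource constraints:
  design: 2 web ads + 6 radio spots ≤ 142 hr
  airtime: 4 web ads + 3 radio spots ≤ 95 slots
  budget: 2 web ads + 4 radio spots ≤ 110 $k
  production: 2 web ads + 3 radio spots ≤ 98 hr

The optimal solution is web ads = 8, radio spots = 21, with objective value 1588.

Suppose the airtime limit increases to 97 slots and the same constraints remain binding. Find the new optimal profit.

1602

Binding: design and airtime. Non-binding: budget (10 unused), production (19 unused).
By complementary slackness, y = 0 for the non-binding constraints.
The binding rows give the dual system: 2·y_design + 4·y_airtime = 41 and 6·y_design + 3·y_airtime = 60.
→ y_design = 6.5 and y_airtime = 7.
Δz = y_airtime·Δb = 7 × (2) = 14, so new z* = 1588 + 14 = 1602.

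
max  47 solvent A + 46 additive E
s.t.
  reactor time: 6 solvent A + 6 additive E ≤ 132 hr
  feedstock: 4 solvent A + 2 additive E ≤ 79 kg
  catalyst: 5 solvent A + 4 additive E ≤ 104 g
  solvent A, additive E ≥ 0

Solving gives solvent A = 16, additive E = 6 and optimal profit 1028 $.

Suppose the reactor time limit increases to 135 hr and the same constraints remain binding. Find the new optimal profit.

Check each constraint at x*: reactor time 132/132 (tight); feedstock 76/79 (slack 3); catalyst 104/104 (tight).
Slack constraints have shadow price 0 (complementary slackness).
Dual feasibility on the basic columns requires 6·y_reactor time + 5·y_catalyst = 47, 6·y_reactor time + 4·y_catalyst = 46.
This yields shadow prices y_reactor time = 7, y_catalyst = 1.
Δz = y_reactor time·Δb = 7 × (3) = 21, so new z* = 1028 + 21 = 1049.

1049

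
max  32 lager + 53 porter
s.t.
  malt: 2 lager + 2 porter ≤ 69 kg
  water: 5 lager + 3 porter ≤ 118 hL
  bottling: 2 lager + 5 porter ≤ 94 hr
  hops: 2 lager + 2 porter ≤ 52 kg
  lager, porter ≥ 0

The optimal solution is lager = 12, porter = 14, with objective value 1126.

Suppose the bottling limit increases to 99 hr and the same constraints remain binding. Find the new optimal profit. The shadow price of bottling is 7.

Δb = 5, so new z* = 1126 + (7)·(5) = 1126 + 35 = 1161.

1161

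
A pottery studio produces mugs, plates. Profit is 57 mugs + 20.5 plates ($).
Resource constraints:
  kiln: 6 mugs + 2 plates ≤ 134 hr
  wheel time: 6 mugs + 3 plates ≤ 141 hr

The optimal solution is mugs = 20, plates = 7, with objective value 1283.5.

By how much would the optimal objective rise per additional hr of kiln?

8

At the optimum: kiln uses 134 of 134 (binding); wheel time uses 141 of 141 (binding).
Dual feasibility on the basic columns requires 6·y_kiln + 6·y_wheel time = 57, 2·y_kiln + 3·y_wheel time = 20.5.
→ y_kiln = 8 and y_wheel time = 1.5.
Shadow price of kiln = 8.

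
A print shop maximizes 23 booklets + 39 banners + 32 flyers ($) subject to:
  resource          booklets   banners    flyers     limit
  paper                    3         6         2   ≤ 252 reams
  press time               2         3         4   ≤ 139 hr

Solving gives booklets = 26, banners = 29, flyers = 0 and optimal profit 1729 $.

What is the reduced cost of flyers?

Check each constraint at x*: paper 252/252 (tight); press time 139/139 (tight).
From A_Bᵀ y = c: 3·y_paper + 2·y_press time = 23; 6·y_paper + 3·y_press time = 39.
→ y_paper = 3 and y_press time = 7.
Reduced cost of flyers: c₃ − yᵀa₃ = 32 − (3·2 + 7·4) = 32 − 34 = -2.

-2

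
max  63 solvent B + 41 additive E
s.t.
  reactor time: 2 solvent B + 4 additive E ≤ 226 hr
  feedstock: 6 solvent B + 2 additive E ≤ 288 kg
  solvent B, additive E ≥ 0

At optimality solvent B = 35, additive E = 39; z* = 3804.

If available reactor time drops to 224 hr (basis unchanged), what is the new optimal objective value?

Check each constraint at x*: reactor time 226/226 (tight); feedstock 288/288 (tight).
From A_Bᵀ y = c: 2·y_reactor time + 6·y_feedstock = 63; 4·y_reactor time + 2·y_feedstock = 41.
This yields shadow prices y_reactor time = 6, y_feedstock = 8.5.
Δz = y_reactor time·Δb = 6 × (-2) = -12, so new z* = 3804 − 12 = 3792.

3792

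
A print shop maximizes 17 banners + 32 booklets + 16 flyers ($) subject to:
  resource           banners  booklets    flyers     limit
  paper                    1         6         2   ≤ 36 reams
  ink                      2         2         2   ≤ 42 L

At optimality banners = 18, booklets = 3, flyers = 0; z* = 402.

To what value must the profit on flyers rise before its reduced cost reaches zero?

20

Both paper and ink are binding at x*.
From A_Bᵀ y = c: 1·y_paper + 2·y_ink = 17; 6·y_paper + 2·y_ink = 32.
Solving: y_paper = 3, y_ink = 7.
flyers enters the basis when its profit ≥ yᵀa₃ = 3·2 + 7·2 = 20.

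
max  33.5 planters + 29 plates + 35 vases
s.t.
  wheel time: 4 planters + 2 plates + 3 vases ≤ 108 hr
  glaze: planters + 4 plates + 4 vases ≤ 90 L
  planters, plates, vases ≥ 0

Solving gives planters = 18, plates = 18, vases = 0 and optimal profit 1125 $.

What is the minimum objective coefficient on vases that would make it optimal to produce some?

36.5

Check each constraint at x*: wheel time 108/108 (tight); glaze 90/90 (tight).
From A_Bᵀ y = c: 4·y_wheel time + 1·y_glaze = 33.5; 2·y_wheel time + 4·y_glaze = 29.
This yields shadow prices y_wheel time = 7.5, y_glaze = 3.5.
vases enters the basis when its profit ≥ yᵀa₃ = 7.5·3 + 3.5·4 = 36.5.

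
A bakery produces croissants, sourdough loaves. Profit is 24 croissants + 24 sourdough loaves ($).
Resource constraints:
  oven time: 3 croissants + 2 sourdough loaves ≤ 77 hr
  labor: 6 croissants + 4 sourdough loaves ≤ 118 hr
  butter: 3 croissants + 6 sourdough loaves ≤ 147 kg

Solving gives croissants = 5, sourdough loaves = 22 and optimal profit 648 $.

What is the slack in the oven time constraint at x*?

18

oven time used = 3·5 + 2·22 = 59; slack = 77 − 59 = 18.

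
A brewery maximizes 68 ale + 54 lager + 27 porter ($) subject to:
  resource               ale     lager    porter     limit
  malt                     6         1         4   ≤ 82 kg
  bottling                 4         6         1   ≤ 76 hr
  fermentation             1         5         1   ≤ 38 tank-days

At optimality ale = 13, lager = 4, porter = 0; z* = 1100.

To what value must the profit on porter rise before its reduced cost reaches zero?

Check each constraint at x*: malt 82/82 (tight); bottling 76/76 (tight); fermentation 33/38 (slack 5).
By complementary slackness, y = 0 for the non-binding constraint.
From A_Bᵀ y = c: 6·y_malt + 4·y_bottling = 68; 1·y_malt + 6·y_bottling = 54.
→ y_malt = 6 and y_bottling = 8.
porter enters the basis when its profit ≥ yᵀa₃ = 6·4 + 8·1 = 32.

32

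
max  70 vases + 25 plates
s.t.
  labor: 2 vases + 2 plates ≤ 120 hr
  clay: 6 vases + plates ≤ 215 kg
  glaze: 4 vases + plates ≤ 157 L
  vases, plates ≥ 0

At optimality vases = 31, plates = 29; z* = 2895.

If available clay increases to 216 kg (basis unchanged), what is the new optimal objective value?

At the optimum: labor uses 120 of 120 (binding); clay uses 215 of 215 (binding); glaze uses 153 of 157 (slack = 4).
Since glaze is not tight, its dual is 0.
The binding rows give the dual system: 2·y_labor + 6·y_clay = 70 and 2·y_labor + 1·y_clay = 25.
→ y_labor = 8 and y_clay = 9.
Δz = y_clay·Δb = 9 × (1) = 9, so new z* = 2895 + 9 = 2904.

2904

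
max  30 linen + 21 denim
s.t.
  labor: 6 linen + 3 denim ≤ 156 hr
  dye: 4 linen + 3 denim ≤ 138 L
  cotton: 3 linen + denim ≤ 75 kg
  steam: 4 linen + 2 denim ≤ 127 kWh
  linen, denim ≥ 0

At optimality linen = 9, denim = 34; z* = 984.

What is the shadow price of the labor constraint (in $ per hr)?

1

At the optimum: labor uses 156 of 156 (binding); dye uses 138 of 138 (binding); cotton uses 61 of 75 (slack = 14); steam uses 104 of 127 (slack = 23).
By complementary slackness, y = 0 for the non-binding constraints.
From A_Bᵀ y = c: 6·y_labor + 4·y_dye = 30; 3·y_labor + 3·y_dye = 21.
Solving: y_labor = 1, y_dye = 6.
Shadow price of labor = 1.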